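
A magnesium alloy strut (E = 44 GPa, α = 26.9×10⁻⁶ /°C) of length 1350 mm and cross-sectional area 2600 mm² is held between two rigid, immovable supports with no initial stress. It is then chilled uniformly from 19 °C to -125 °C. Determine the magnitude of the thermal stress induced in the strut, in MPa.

σ ≈ 170 MPa (tensile)

Because both ends are immovable the net strain is zero, and the suppressed thermal strain is αΔT = 26.9×10⁻⁶ × 144 = 3873.6×10⁻⁶.
Hence σ = E·αΔT = 44×10³ × 3873.6×10⁻⁶ = 170.4 MPa, tensile.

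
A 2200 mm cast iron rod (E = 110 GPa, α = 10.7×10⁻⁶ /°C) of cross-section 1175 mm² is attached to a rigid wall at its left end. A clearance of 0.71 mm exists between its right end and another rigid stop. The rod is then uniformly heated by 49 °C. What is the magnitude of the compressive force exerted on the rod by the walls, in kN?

P ≈ 26.1 kN

Unrestrained expansion: δ_free = αΔT L = 10.7×10⁻⁶ × 49 × 2200 = 1.153 mm.
The gap closes (δ_free > 0.71 mm) and the wall then resists a further 1.153 − 0.71 = 0.4435 mm of expansion.
That suppressed elongation corresponds to σ = E·Δ/L = 110×10³ × 0.4435/2200 = 22.17 MPa.
P = σA = 22.17 × 1175 = 26.05 kN.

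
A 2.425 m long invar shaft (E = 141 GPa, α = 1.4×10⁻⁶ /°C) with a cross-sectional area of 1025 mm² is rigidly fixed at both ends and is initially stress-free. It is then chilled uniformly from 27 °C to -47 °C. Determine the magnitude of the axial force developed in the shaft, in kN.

P ≈ 15 kN (tensile)

With zero net strain, σ = E·αΔT = 141 GPa × 1.4×10⁻⁶ × 74 = 14.61 MPa.
Axial force P = σA = 14.61 × 1025 = 14970 N = 14.97 kN, tensile.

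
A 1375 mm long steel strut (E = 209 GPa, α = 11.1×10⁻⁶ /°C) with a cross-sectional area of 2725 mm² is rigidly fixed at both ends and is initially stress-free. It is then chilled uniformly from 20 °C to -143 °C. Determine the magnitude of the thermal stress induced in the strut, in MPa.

With length fixed, the mechanical strain must cancel the thermal strain αΔT = 11.1×10⁻⁶ × 163 = 1809.3×10⁻⁶.
The stress required to suppress this strain is σ = Eε = 209×10³ × 1809.3×10⁻⁶ = 378.1 MPa, tensile since the strut is trying to contract.

σ ≈ 378 MPa (tensile)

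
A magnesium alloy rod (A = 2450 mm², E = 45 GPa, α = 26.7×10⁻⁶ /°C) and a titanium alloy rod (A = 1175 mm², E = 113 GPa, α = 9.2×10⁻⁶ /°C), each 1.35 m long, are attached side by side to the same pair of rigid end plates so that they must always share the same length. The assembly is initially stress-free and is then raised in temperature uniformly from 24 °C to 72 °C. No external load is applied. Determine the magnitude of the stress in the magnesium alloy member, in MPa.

σ ≈ 20.7 MPa (compressive)

Both members must finish at the same length. With the larger α, the magnesium alloy tends to over-expand; the plates restrain it, putting the magnesium alloy in compression and the titanium alloy in tension. With no external load the two internal forces are equal and opposite, magnitude P.
Compatibility of the two members (thermal + elastic change equal): (α₁ − α₂)ΔT = P·[1/(A₁E₁) + 1/(A₂E₂)].
|α₁ − α₂|·ΔT = 17.5×10⁻⁶ × 48 = 0.00084.
1/(A₁E₁) + 1/(A₂E₂) = 1/(2450×45×10³) + 1/(1175×113×10³) = 1.66×10⁻⁸ N⁻¹.
P = 0.00084 / 1.66×10⁻⁸ = 50600 N = 50.6 kN.
σ_{magnesium alloy} = P/A₁ = 50600/2450 = 20.65 MPa, compressive.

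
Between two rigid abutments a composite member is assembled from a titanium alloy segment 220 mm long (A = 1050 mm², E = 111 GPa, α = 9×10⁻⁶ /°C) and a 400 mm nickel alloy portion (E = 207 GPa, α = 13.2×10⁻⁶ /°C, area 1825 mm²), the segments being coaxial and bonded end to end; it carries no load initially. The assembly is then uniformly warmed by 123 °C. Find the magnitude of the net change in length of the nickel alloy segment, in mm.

With the walls removed the bar would change length by δ_free = Σ αᵢΔT Lᵢ = 9×10⁻⁶×123×220 + 13.2×10⁻⁶×123×400 = 0.893 mm.
The rigid supports impose zero overall length change; the single axial force P common to all segments must satisfy P Σ Lᵢ/(AᵢEᵢ) = δ_free.
The series flexibility is Σ Lᵢ/(AᵢEᵢ) = 220/(1050×111×10³) + 400/(1825×207×10³) = 2.946×10⁻⁶ mm/N.
Hence P = δ_free / Σ(L/AE) = 0.893/2.946×10⁻⁶ = 303.1 kN (compressive).
For the nickel alloy segment, free thermal change = 13.2×10⁻⁶×123×400 = 0.6494 mm and elastic change from P = 303100×400/(1825×207×10³) = 0.3209 mm; these oppose, so the net change is 0.329 mm (segment lengthens).

|ΔL| ≈ 0.329 mm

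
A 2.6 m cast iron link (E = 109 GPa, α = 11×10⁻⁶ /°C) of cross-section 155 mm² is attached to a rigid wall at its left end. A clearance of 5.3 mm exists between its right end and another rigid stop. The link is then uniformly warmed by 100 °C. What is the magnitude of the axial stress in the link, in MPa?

Free thermal elongation = αΔT L = 11×10⁻⁶ × 100 × 2600 = 2.86 mm.
This is smaller than the 5.3 mm clearance, so the link expands freely without reaching the stop — the stress is zero.

σ ≈ 0 MPa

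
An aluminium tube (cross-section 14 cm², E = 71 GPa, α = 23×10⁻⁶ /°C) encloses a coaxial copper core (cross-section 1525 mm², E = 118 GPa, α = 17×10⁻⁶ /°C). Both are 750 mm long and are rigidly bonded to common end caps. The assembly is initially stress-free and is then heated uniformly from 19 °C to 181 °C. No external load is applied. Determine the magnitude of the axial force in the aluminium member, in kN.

Both members must finish at the same length. With the larger α, the aluminium tends to over-expand; the plates restrain it, putting the aluminium in compression and the copper in tension. With no external load the two internal forces are equal and opposite, magnitude P.
Setting the final lengths equal and cancelling L: (α₁ − α₂)ΔT = P/(A₁E₁) + P/(A₂E₂).
|α₁ − α₂|·ΔT = 6×10⁻⁶ × 162 = 0.000972.
1/(A₁E₁) + 1/(A₂E₂) = 1/(1400×71×10³) + 1/(1525×118×10³) = 1.562×10⁻⁸ N⁻¹.
P = 0.000972 / 1.562×10⁻⁸ = 62240 N = 62.24 kN.

P ≈ 62.2 kN (compressive in the aluminium)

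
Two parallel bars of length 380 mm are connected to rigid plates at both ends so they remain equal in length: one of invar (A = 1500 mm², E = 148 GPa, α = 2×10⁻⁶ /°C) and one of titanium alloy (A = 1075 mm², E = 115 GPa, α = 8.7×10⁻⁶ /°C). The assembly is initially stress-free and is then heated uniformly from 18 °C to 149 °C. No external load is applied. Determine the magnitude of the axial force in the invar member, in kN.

P ≈ 69.7 kN (tensile in the invar)

Equilibrium of a rigid end plate with no external load gives equal and opposite internal forces ±P in the two members. Since α_{titanium alloy} > α_{invar}, heating drives the titanium alloy into compression and the invar into tension.
Equating the net (thermal + elastic) strains gives |α₁ − α₂|·ΔT = P·[1/(A₁E₁) + 1/(A₂E₂)].
|α₁ − α₂|·ΔT = 6.7×10⁻⁶ × 131 = 0.0008777.
1/(A₁E₁) + 1/(A₂E₂) = 1/(1500×148×10³) + 1/(1075×115×10³) = 1.259×10⁻⁸ N⁻¹.
So P = 0.0008777 / 1.259×10⁻⁸ = 69.69 kN.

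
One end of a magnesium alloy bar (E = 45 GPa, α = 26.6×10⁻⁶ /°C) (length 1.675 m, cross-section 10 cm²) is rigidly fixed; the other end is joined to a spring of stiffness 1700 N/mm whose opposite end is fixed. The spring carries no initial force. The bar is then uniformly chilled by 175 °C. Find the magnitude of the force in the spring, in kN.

The unrestrained thermal change is αΔT L = 26.6×10⁻⁶ × 175 × 1675 = 7.797 mm.
With a force P in the spring, the elastic change of the bar is PL/(AE) and that of the spring is P/k; compatibility requires their sum to equal δ_free.
So P = δ_free / [L/(AE) + 1/k] = 7.797 / [ 1675/(1000×45×10³) + 1/(1700) ].
P = 7.797 / 0.0006255 = 12470 N.

P ≈ 12.5 kN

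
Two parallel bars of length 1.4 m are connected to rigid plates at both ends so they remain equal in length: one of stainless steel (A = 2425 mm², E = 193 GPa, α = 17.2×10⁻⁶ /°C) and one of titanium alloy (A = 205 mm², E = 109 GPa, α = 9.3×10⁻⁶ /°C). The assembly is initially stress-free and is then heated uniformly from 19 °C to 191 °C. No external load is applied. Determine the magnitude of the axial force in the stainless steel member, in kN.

The stainless steel has the larger α, so on heating it would change length more than the titanium alloy if both were free. The rigid plates force a common final length, so the stainless steel is put into compression and the titanium alloy into tension, with equal and opposite forces P (no external load).
Equating the net (thermal + elastic) strains gives |α₁ − α₂|·ΔT = P·[1/(A₁E₁) + 1/(A₂E₂)].
|α₁ − α₂|·ΔT = 7.9×10⁻⁶ × 172 = 0.001359.
1/(A₁E₁) + 1/(A₂E₂) = 1/(2425×193×10³) + 1/(205×109×10³) = 4.689×10⁻⁸ N⁻¹.
P = 0.001359 / 4.689×10⁻⁸ = 28980 N = 28.98 kN.

P ≈ 29 kN (compressive in the stainless steel)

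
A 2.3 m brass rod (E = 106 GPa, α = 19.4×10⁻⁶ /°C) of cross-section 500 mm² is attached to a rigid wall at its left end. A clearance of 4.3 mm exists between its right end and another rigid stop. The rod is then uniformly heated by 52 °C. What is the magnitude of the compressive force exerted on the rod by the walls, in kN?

P ≈ 0 kN

Free thermal elongation = αΔT L = 19.4×10⁻⁶ × 52 × 2300 = 2.32 mm.
Since δ_free = 2.32 mm is less than the 4.3 mm gap, the rod never touches the wall. No axial force develops.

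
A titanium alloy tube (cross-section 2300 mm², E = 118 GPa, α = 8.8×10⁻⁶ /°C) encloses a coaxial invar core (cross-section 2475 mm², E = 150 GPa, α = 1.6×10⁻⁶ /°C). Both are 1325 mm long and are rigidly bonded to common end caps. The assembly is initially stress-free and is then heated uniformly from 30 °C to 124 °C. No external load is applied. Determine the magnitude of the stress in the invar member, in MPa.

Equilibrium of a rigid end plate with no external load gives equal and opposite internal forces ±P in the two members. Since α_{titanium alloy} > α_{invar}, heating drives the titanium alloy into compression and the invar into tension.
Setting the final lengths equal and cancelling L: (α₁ − α₂)ΔT = P/(A₁E₁) + P/(A₂E₂).
|α₁ − α₂|·ΔT = 7.2×10⁻⁶ × 94 = 0.0006768.
1/(A₁E₁) + 1/(A₂E₂) = 1/(2300×118×10³) + 1/(2475×150×10³) = 6.378×10⁻⁹ N⁻¹.
So P = 0.0006768 / 6.378×10⁻⁹ = 106.1 kN.
σ_{invar} = P/A₂ = 106100/2475 = 42.87 MPa, tensile.

σ ≈ 42.9 MPa (tensile)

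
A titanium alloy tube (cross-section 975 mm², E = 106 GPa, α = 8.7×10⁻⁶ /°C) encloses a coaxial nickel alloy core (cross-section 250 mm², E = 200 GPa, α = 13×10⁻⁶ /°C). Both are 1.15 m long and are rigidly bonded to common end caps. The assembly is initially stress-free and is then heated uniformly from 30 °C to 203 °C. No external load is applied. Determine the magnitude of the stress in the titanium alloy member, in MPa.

σ ≈ 25.7 MPa (tensile)

Equilibrium of a rigid end plate with no external load gives equal and opposite internal forces ±P in the two members. Since α_{nickel alloy} > α_{titanium alloy}, heating drives the nickel alloy into compression and the titanium alloy into tension.
Equating the net (thermal + elastic) strains gives |α₁ − α₂|·ΔT = P·[1/(A₁E₁) + 1/(A₂E₂)].
|α₁ − α₂|·ΔT = 4.3×10⁻⁶ × 173 = 0.0007439.
1/(A₁E₁) + 1/(A₂E₂) = 1/(975×106×10³) + 1/(250×200×10³) = 2.968×10⁻⁸ N⁻¹.
So P = 0.0007439 / 2.968×10⁻⁸ = 25.07 kN.
σ_{titanium alloy} = P/A₁ = 25070/975 = 25.71 MPa, tensile.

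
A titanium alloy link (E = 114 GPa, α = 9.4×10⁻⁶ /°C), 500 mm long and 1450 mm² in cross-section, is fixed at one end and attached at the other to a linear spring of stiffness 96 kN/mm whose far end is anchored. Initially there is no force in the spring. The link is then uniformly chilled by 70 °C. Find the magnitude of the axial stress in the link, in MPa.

If the spring were absent the link would shorten by αΔT L = 9.4×10⁻⁶ × 70 × 500 = 0.329 mm.
With a force P in the spring, the elastic change of the link is PL/(AE) and that of the spring is P/k; compatibility requires their sum to equal δ_free.
So P = δ_free / [L/(AE) + 1/k] = 0.329 / [ 500/(1450×114×10³) + 1/(96×10³) ].
P = 0.329 / 1.344×10⁻⁵ = 24480 N.
σ = P/A = 24480/1450 = 16.88 MPa.

σ ≈ 16.9 MPa (tensile)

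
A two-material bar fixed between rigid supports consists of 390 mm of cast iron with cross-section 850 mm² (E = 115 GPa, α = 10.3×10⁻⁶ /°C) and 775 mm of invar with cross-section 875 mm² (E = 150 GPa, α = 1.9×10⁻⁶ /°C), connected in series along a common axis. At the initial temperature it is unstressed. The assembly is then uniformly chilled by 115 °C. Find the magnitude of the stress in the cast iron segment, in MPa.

σ ≈ 75.1 MPa (tensile)

Free thermal contraction of the whole bar: Σ αᵢΔT Lᵢ = 10.3×10⁻⁶×115×390 + 1.9×10⁻⁶×115×775 = 0.6313 mm.
The rigid supports impose zero overall length change; the single axial force P common to all segments must satisfy P Σ Lᵢ/(AᵢEᵢ) = δ_free.
Σ Lᵢ/(AᵢEᵢ) = 390/(850×115×10³) + 775/(875×150×10³) = 9.895×10⁻⁶ mm/N.
So P = 0.6313 / 9.895×10⁻⁶ = 63.8 kN, tensile.
σ_{cast iron} = P / A = 63800 / 850 = 75.06 MPa.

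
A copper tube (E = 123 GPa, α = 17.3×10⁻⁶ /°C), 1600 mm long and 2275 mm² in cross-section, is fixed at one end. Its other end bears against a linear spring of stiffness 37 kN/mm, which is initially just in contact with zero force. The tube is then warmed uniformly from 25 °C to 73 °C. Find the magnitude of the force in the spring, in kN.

If the spring were absent the tube would lengthen by αΔT L = 17.3×10⁻⁶ × 48 × 1600 = 1.329 mm.
With a force P in the spring, the elastic change of the tube is PL/(AE) and that of the spring is P/k; compatibility requires their sum to equal δ_free.
So P = δ_free / [L/(AE) + 1/k] = 1.329 / [ 1600/(2275×123×10³) + 1/(37×10³) ].
P = 1.329 / 3.274×10⁻⁵ = 40580 N.

P ≈ 40.6 kN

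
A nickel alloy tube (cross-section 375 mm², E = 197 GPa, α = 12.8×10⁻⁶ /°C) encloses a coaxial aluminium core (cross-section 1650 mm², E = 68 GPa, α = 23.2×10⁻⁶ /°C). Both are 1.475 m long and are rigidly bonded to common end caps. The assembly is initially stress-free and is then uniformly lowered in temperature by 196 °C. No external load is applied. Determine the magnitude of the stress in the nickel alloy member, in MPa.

σ ≈ 242 MPa (compressive)

The aluminium has the larger α, so on cooling it would change length more than the nickel alloy if both were free. The rigid plates force a common final length, so the aluminium is put into tension and the nickel alloy into compression, with equal and opposite forces P (no external load).
Compatibility of the two members (thermal + elastic change equal): (α₁ − α₂)ΔT = P·[1/(A₁E₁) + 1/(A₂E₂)].
|α₁ − α₂|·ΔT = 10.4×10⁻⁶ × 196 = 0.002038.
1/(A₁E₁) + 1/(A₂E₂) = 1/(375×197×10³) + 1/(1650×68×10³) = 2.245×10⁻⁸ N⁻¹.
P = 0.002038 / 2.245×10⁻⁸ = 90800 N = 90.8 kN.
σ_{nickel alloy} = P/A₁ = 90800/375 = 242.1 MPa, compressive.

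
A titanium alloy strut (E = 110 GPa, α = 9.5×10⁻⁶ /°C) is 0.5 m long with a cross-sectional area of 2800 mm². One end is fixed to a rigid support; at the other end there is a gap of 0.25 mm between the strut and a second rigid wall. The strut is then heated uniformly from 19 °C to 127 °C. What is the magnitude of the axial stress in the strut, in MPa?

Free thermal elongation = αΔT L = 9.5×10⁻⁶ × 108 × 500 = 0.513 mm.
After closing the 0.25 mm clearance, 0.513 − 0.25 = 0.263 mm of expansion remains to be suppressed by the wall.
That suppressed elongation corresponds to σ = E·Δ/L = 110×10³ × 0.263/500 = 57.86 MPa.

σ ≈ 57.9 MPa (compressive)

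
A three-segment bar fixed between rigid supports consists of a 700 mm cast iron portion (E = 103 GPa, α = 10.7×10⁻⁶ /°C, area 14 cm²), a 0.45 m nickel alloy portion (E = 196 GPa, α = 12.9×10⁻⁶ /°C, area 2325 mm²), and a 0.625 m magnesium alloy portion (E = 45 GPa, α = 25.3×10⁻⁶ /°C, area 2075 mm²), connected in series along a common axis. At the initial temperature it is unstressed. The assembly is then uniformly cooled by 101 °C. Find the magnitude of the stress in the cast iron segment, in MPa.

If the supports were absent, the total length change would be Σ αᵢΔT Lᵢ = 10.7×10⁻⁶×101×700 + 12.9×10⁻⁶×101×450 + 25.3×10⁻⁶×101×625 = 2.94 mm.
Since the ends are fixed, an axial force P builds up, equal in every segment, with P · Σ Lᵢ/(AᵢEᵢ) = δ_free.
Σ Lᵢ/(AᵢEᵢ) = 700/(1400×103×10³) + 450/(2325×196×10³) + 625/(2075×45×10³) = 1.254×10⁻⁵ mm/N.
Hence P = δ_free / Σ(L/AE) = 2.94/1.254×10⁻⁵ = 234.5 kN (tensile).
σ_{cast iron} = P / A = 234500 / 1400 = 167.5 MPa.

σ ≈ 168 MPa (tensile)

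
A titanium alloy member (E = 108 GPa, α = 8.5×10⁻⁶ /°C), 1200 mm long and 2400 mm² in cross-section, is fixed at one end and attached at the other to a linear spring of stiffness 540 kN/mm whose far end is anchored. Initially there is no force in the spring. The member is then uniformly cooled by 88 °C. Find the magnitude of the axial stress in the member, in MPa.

Free thermal contraction: δ_free = αΔT L = 8.5×10⁻⁶ × 88 × 1200 = 0.8976 mm.
With a force P in the spring, the elastic change of the member is PL/(AE) and that of the spring is P/k; compatibility requires their sum to equal δ_free.
So P = δ_free / [L/(AE) + 1/k] = 0.8976 / [ 1200/(2400×108×10³) + 1/(540×10³) ].
P = 0.8976 / 6.481×10⁻⁶ = 138500 N.
σ = P/A = 138500/2400 = 57.7 MPa.

σ ≈ 57.7 MPa (tensile)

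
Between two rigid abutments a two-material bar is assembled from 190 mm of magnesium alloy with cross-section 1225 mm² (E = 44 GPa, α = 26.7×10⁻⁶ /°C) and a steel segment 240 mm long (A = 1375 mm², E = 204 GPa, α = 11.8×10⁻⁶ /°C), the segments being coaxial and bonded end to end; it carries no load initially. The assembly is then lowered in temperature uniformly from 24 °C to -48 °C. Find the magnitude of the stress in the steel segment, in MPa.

If the supports were absent, the total length change would be Σ αᵢΔT Lᵢ = 26.7×10⁻⁶×72×190 + 11.8×10⁻⁶×72×240 = 0.5692 mm.
Since the ends are fixed, an axial force P builds up, equal in every segment, with P · Σ Lᵢ/(AᵢEᵢ) = δ_free.
Σ Lᵢ/(AᵢEᵢ) = 190/(1225×44×10³) + 240/(1375×204×10³) = 4.381×10⁻⁶ mm/N.
So P = 0.5692 / 4.381×10⁻⁶ = 129.9 kN, tensile.
σ_{steel} = P / A = 129900 / 1375 = 94.49 MPa.

σ ≈ 94.5 MPa (tensile)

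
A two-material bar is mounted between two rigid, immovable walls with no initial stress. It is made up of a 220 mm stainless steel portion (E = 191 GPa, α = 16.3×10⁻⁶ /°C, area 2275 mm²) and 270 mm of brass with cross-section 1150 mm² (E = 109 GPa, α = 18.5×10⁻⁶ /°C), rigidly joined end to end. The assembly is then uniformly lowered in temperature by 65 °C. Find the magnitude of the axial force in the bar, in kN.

With the walls removed the bar would change length by δ_free = Σ αᵢΔT Lᵢ = 16.3×10⁻⁶×65×220 + 18.5×10⁻⁶×65×270 = 0.5578 mm.
The rigid supports impose zero overall length change; the single axial force P common to all segments must satisfy P Σ Lᵢ/(AᵢEᵢ) = δ_free.
Σ Lᵢ/(AᵢEᵢ) = 220/(2275×191×10³) + 270/(1150×109×10³) = 2.66×10⁻⁶ mm/N.
Hence P = δ_free / Σ(L/AE) = 0.5578/2.66×10⁻⁶ = 209.7 kN (tensile).

P ≈ 210 kN (tensile)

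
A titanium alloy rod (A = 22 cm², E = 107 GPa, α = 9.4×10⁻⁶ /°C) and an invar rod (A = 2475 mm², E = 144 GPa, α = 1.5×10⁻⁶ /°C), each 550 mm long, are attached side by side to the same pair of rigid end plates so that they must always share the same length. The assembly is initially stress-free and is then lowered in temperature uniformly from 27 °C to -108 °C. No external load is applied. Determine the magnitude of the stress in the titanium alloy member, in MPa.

σ ≈ 68.7 MPa (tensile)

The titanium alloy has the larger α, so on cooling it would change length more than the invar if both were free. The rigid plates force a common final length, so the titanium alloy is put into tension and the invar into compression, with equal and opposite forces P (no external load).
Setting the final lengths equal and cancelling L: (α₁ − α₂)ΔT = P/(A₁E₁) + P/(A₂E₂).
|α₁ − α₂|·ΔT = 7.9×10⁻⁶ × 135 = 0.001067.
1/(A₁E₁) + 1/(A₂E₂) = 1/(2200×107×10³) + 1/(2475×144×10³) = 7.054×10⁻⁹ N⁻¹.
So P = 0.001067 / 7.054×10⁻⁹ = 151.2 kN.
σ_{titanium alloy} = P/A₁ = 151200/2200 = 68.72 MPa, tensile.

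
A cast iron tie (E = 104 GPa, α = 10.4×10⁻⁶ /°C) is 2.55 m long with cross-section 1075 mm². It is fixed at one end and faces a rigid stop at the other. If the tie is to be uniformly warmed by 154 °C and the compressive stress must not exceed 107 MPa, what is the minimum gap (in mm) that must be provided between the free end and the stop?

Free expansion if unrestrained: δ_free = αΔT L = 10.4×10⁻⁶ × 154 × 2550 = 4.084 mm.
At the allowable stress the elastic shortening the wall may impose is σL/E = 107 × 2550 / (104×10³) = 2.624 mm.
So the gap has to take up the difference, g_min = δ_free − σL/E = 4.084 − 2.624 = 1.461 mm.

g ≈ 1.46 mm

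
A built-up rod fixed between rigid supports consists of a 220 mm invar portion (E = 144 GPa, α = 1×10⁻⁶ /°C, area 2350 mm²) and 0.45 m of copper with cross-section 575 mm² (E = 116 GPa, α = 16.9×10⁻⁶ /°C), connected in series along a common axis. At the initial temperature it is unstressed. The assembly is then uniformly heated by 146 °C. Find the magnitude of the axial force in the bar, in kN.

If the supports were absent, the total length change would be Σ αᵢΔT Lᵢ = 1×10⁻⁶×146×220 + 16.9×10⁻⁶×146×450 = 1.142 mm.
The walls prevent any net length change, so an axial force P (same in every segment) develops. Compatibility: P · Σ Lᵢ/(AᵢEᵢ) = δ_free.
The series flexibility is Σ Lᵢ/(AᵢEᵢ) = 220/(2350×144×10³) + 450/(575×116×10³) = 7.397×10⁻⁶ mm/N.
Hence P = δ_free / Σ(L/AE) = 1.142/7.397×10⁻⁶ = 154.5 kN (compressive).

P ≈ 154 kN (compressive)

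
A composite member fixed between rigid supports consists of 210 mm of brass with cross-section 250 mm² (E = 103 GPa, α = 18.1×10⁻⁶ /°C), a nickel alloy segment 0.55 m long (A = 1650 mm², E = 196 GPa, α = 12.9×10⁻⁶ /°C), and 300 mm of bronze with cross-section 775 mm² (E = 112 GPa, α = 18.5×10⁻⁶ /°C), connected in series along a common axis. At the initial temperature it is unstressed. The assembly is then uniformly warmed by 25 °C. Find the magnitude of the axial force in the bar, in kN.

With the walls removed the bar would change length by δ_free = Σ αᵢΔT Lᵢ = 18.1×10⁻⁶×25×210 + 12.9×10⁻⁶×25×550 + 18.5×10⁻⁶×25×300 = 0.4111 mm.
Since the ends are fixed, an axial force P builds up, equal in every segment, with P · Σ Lᵢ/(AᵢEᵢ) = δ_free.
Σ Lᵢ/(AᵢEᵢ) = 210/(250×103×10³) + 550/(1650×196×10³) + 300/(775×112×10³) = 1.331×10⁻⁵ mm/N.
So P = 0.4111 / 1.331×10⁻⁵ = 30.89 kN, compressive.

P ≈ 30.9 kN (compressive)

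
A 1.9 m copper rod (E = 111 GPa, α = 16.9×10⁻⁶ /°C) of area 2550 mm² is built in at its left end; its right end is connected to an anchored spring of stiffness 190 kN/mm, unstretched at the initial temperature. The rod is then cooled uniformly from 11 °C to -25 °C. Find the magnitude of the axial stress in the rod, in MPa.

σ ≈ 37.9 MPa (tensile)

If the spring were absent the rod would shorten by αΔT L = 16.9×10⁻⁶ × 36 × 1900 = 1.156 mm.
Let P be the tensile force in the spring. The rod extends elastically by PL/(AE) and the spring stretches by P/k; together these equal δ_free.
P [ L/(AE) + 1/k ] = δ_free → P [ 1900/(2550×111×10³) + 1/(190×10³) ] = 1.156.
P = 1.156 / 1.198×10⁻⁵ = 96530 N.
σ = P/A = 96530/2550 = 37.85 MPa.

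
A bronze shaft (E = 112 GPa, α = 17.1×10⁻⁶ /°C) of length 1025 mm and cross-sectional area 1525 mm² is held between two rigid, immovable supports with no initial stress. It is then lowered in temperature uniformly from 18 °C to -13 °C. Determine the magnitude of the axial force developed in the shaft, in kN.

P ≈ 90.5 kN (tensile)

The ends cannot move, so σ = EαΔT = 112×10³ × 17.1×10⁻⁶ × 31 = 59.37 MPa.
Then P = σA = 59.37 × 1525 mm² = 90.54 kN, tensile.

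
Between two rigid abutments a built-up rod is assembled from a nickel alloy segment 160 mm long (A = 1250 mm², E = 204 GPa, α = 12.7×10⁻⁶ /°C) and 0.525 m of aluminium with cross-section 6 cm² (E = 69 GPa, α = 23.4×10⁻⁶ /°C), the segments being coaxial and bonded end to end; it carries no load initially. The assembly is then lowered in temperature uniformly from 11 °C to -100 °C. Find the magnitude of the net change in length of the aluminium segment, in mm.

|ΔL| ≈ 0.151 mm

If the supports were absent, the total length change would be Σ αᵢΔT Lᵢ = 12.7×10⁻⁶×111×160 + 23.4×10⁻⁶×111×525 = 1.589 mm.
Since the ends are fixed, an axial force P builds up, equal in every segment, with P · Σ Lᵢ/(AᵢEᵢ) = δ_free.
Σ Lᵢ/(AᵢEᵢ) = 160/(1250×204×10³) + 525/(600×69×10³) = 1.331×10⁻⁵ mm/N.
So P = 1.589 / 1.331×10⁻⁵ = 119.4 kN, tensile.
For the aluminium segment, free thermal change = 23.4×10⁻⁶×111×525 = 1.364 mm and elastic change from P = 119400×525/(600×69×10³) = 1.514 mm; these oppose, so the net change is 0.151 mm (segment lengthens).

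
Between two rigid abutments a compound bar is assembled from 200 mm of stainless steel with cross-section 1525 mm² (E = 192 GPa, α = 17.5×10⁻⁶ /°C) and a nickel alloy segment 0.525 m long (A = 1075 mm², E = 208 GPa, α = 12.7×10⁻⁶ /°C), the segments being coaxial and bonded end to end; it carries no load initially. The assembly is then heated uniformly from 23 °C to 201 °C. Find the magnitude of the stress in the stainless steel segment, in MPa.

σ ≈ 392 MPa (compressive)

With the walls removed the bar would change length by δ_free = Σ αᵢΔT Lᵢ = 17.5×10⁻⁶×178×200 + 12.7×10⁻⁶×178×525 = 1.81 mm.
The walls prevent any net length change, so an axial force P (same in every segment) develops. Compatibility: P · Σ Lᵢ/(AᵢEᵢ) = δ_free.
The series flexibility is Σ Lᵢ/(AᵢEᵢ) = 200/(1525×192×10³) + 525/(1075×208×10³) = 3.031×10⁻⁶ mm/N.
Hence P = δ_free / Σ(L/AE) = 1.81/3.031×10⁻⁶ = 597.1 kN (compressive).
σ_{stainless steel} = P / A = 597100 / 1525 = 391.5 MPa.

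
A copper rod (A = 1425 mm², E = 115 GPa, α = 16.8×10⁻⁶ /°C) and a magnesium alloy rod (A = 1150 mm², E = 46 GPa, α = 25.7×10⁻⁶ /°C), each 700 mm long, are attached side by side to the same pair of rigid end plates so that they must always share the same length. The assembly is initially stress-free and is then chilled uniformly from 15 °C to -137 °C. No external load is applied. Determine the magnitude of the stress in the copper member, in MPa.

Equilibrium of a rigid end plate with no external load gives equal and opposite internal forces ±P in the two members. Since α_{magnesium alloy} > α_{copper}, cooling drives the magnesium alloy into tension and the copper into compression.
Equating the net (thermal + elastic) strains gives |α₁ − α₂|·ΔT = P·[1/(A₁E₁) + 1/(A₂E₂)].
|α₁ − α₂|·ΔT = 8.9×10⁻⁶ × 152 = 0.001353.
1/(A₁E₁) + 1/(A₂E₂) = 1/(1425×115×10³) + 1/(1150×46×10³) = 2.501×10⁻⁸ N⁻¹.
So P = 0.001353 / 2.501×10⁻⁸ = 54.1 kN.
σ_{copper} = P/A₁ = 54100/1425 = 37.96 MPa, compressive.

σ ≈ 38 MPa (compressive)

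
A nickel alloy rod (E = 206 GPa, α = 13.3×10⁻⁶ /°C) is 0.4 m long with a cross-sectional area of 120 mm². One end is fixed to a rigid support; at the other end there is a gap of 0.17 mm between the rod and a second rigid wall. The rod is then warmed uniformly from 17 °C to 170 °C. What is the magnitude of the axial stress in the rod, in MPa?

σ ≈ 332 MPa (compressive)

Free thermal elongation = αΔT L = 13.3×10⁻⁶ × 153 × 400 = 0.814 mm.
This exceeds the 0.17 mm gap, so the wall pushes back. The portion of expansion that must be recovered elastically is δ_free − gap = 0.814 − 0.17 = 0.644 mm.
Compatibility: PL/(AE) = 0.644 mm, so σ = P/A = E × (0.644/400) = 331.6 MPa.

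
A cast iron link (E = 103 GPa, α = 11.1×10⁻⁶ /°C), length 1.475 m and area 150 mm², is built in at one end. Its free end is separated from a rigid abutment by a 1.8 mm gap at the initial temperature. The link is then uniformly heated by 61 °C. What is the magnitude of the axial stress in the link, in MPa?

σ ≈ 0 MPa

Free thermal elongation = αΔT L = 11.1×10⁻⁶ × 61 × 1475 = 0.9987 mm.
This is smaller than the 1.8 mm clearance, so the link expands freely without reaching the stop — the stress is zero.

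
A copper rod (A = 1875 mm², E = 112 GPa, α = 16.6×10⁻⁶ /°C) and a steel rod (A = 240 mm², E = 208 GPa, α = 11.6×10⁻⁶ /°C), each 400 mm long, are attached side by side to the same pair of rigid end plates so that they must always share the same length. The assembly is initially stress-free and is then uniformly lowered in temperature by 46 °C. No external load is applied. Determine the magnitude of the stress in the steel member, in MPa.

σ ≈ 38.7 MPa (compressive)

The copper has the larger α, so on cooling it would change length more than the steel if both were free. The rigid plates force a common final length, so the copper is put into tension and the steel into compression, with equal and opposite forces P (no external load).
Setting the final lengths equal and cancelling L: (α₁ − α₂)ΔT = P/(A₁E₁) + P/(A₂E₂).
|α₁ − α₂|·ΔT = 5×10⁻⁶ × 46 = 0.00023.
1/(A₁E₁) + 1/(A₂E₂) = 1/(1875×112×10³) + 1/(240×208×10³) = 2.479×10⁻⁸ N⁻¹.
So P = 0.00023 / 2.479×10⁻⁸ = 9.276 kN.
σ_{steel} = P/A₂ = 9276/240 = 38.65 MPa, compressive.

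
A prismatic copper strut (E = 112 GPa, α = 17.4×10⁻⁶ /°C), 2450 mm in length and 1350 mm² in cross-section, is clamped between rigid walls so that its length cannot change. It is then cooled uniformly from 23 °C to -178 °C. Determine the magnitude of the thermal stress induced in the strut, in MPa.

The supports are rigid, so the total axial strain is zero. The restrained thermal strain is ε = αΔT = 17.4×10⁻⁶ × 201 = 3497.4×10⁻⁶.
Hence σ = E·αΔT = 112×10³ × 3497.4×10⁻⁶ = 391.7 MPa, tensile.

σ ≈ 392 MPa (tensile)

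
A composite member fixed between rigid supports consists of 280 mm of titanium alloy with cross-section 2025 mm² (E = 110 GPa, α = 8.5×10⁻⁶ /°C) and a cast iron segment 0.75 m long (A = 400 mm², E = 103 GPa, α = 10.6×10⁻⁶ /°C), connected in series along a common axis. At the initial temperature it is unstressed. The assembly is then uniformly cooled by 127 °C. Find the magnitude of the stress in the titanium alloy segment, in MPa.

Free thermal contraction of the whole bar: Σ αᵢΔT Lᵢ = 8.5×10⁻⁶×127×280 + 10.6×10⁻⁶×127×750 = 1.312 mm.
Since the ends are fixed, an axial force P builds up, equal in every segment, with P · Σ Lᵢ/(AᵢEᵢ) = δ_free.
Σ Lᵢ/(AᵢEᵢ) = 280/(2025×110×10³) + 750/(400×103×10³) = 1.946×10⁻⁵ mm/N.
So P = 1.312 / 1.946×10⁻⁵ = 67.41 kN, tensile.
σ_{titanium alloy} = P / A = 67410 / 2025 = 33.29 MPa.

σ ≈ 33.3 MPa (tensile)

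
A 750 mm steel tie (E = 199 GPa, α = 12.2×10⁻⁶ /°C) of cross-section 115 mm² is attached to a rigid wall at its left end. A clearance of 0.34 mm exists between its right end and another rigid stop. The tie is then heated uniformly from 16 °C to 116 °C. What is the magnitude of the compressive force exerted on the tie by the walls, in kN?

P ≈ 17.5 kN

If the wall were absent the tie would grow by αΔT L = 12.2×10⁻⁶ × 100 × 750 = 0.915 mm.
The gap closes (δ_free > 0.34 mm) and the wall then resists a further 0.915 − 0.34 = 0.575 mm of expansion.
That suppressed elongation corresponds to σ = E·Δ/L = 199×10³ × 0.575/750 = 152.6 MPa.
Force on the wall = σA = 152.6 × 115 mm² = 17.55 kN.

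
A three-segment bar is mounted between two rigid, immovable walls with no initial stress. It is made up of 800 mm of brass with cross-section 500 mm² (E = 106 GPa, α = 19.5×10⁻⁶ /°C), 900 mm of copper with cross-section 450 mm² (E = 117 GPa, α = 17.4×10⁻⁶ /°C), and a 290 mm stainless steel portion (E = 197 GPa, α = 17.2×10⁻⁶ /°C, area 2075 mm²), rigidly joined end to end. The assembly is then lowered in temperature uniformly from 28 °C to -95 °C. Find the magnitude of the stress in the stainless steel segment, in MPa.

σ ≈ 65.3 MPa (tensile)

Free thermal contraction of the whole bar: Σ αᵢΔT Lᵢ = 19.5×10⁻⁶×123×800 + 17.4×10⁻⁶×123×900 + 17.2×10⁻⁶×123×290 = 4.459 mm.
The rigid supports impose zero overall length change; the single axial force P common to all segments must satisfy P Σ Lᵢ/(AᵢEᵢ) = δ_free.
The series flexibility is Σ Lᵢ/(AᵢEᵢ) = 800/(500×106×10³) + 900/(450×117×10³) + 290/(2075×197×10³) = 3.29×10⁻⁵ mm/N.
P = 4.459 / 3.29×10⁻⁵ = 135500 N = 135.5 kN, tensile.
σ_{stainless steel} = P / A = 135500 / 2075 = 65.31 MPa.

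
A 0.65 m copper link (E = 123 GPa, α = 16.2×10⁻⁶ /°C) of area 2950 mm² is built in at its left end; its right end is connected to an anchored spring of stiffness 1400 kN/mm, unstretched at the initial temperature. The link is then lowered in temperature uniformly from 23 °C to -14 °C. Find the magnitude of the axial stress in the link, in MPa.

σ ≈ 52.7 MPa (tensile)

The unrestrained thermal change is αΔT L = 16.2×10⁻⁶ × 37 × 650 = 0.3896 mm.
With a force P in the spring, the elastic change of the link is PL/(AE) and that of the spring is P/k; compatibility requires their sum to equal δ_free.
P [ L/(AE) + 1/k ] = δ_free → P [ 650/(2950×123×10³) + 1/(1400×10³) ] = 0.3896.
P = 0.3896 / 2.506×10⁻⁶ = 155500 N.
σ = P/A = 155500/2950 = 52.71 MPa.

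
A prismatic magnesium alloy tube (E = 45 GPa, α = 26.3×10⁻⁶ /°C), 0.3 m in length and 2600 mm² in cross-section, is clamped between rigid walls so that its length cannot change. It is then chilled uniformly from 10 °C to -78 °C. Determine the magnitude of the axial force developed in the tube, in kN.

P ≈ 271 kN (tensile)

With zero net strain, σ = E·αΔT = 45 GPa × 26.3×10⁻⁶ × 88 = 104.1 MPa.
Then P = σA = 104.1 × 2600 mm² = 270.8 kN, tensile.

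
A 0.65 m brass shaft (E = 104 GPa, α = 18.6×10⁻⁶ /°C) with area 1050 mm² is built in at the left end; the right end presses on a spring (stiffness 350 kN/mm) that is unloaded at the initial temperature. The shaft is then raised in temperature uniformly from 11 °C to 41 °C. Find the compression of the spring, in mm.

Free thermal expansion: δ_free = αΔT L = 18.6×10⁻⁶ × 30 × 650 = 0.3627 mm.
With a force P in the spring, the elastic change of the shaft is PL/(AE) and that of the spring is P/k; compatibility requires their sum to equal δ_free.
So P = δ_free / [L/(AE) + 1/k] = 0.3627 / [ 650/(1050×104×10³) + 1/(350×10³) ].
P = 0.3627 / 8.81×10⁻⁶ = 41170 N.
Spring compression = P/k = 41170/(350×10³) = 0.1176 mm.

δ ≈ 0.118 mm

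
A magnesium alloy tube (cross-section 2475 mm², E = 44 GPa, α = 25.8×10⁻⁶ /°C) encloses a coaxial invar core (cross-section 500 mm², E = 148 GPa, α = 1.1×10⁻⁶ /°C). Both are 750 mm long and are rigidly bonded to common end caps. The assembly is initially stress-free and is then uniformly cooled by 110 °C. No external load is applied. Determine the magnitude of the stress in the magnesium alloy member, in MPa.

Equilibrium of a rigid end plate with no external load gives equal and opposite internal forces ±P in the two members. Since α_{magnesium alloy} > α_{invar}, cooling drives the magnesium alloy into tension and the invar into compression.
Setting the final lengths equal and cancelling L: (α₁ − α₂)ΔT = P/(A₁E₁) + P/(A₂E₂).
|α₁ − α₂|·ΔT = 24.7×10⁻⁶ × 110 = 0.002717.
1/(A₁E₁) + 1/(A₂E₂) = 1/(2475×44×10³) + 1/(500×148×10³) = 2.27×10⁻⁸ N⁻¹.
P = 0.002717 / 2.27×10⁻⁸ = 119700 N = 119.7 kN.
σ_{magnesium alloy} = P/A₁ = 119700/2475 = 48.37 MPa, tensile.

σ ≈ 48.4 MPa (tensile)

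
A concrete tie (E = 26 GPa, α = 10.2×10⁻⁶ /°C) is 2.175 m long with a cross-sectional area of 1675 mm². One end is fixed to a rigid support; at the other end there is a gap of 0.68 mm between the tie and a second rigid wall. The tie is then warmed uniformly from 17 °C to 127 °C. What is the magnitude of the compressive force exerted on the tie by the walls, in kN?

P ≈ 35.2 kN

Unrestrained expansion: δ_free = αΔT L = 10.2×10⁻⁶ × 110 × 2175 = 2.44 mm.
After closing the 0.68 mm clearance, 2.44 − 0.68 = 1.76 mm of expansion remains to be suppressed by the wall.
Compatibility: PL/(AE) = 1.76 mm, so σ = P/A = E × (1.76/2175) = 21.04 MPa.
P = σA = 21.04 × 1675 = 35.25 kN.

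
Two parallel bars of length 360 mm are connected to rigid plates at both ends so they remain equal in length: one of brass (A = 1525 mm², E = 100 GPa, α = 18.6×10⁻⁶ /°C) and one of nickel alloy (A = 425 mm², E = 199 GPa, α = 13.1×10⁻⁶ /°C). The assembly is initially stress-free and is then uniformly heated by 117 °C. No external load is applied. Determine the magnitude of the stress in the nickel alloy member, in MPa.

σ ≈ 82.4 MPa (tensile)

The brass has the larger α, so on heating it would change length more than the nickel alloy if both were free. The rigid plates force a common final length, so the brass is put into compression and the nickel alloy into tension, with equal and opposite forces P (no external load).
Equating the net (thermal + elastic) strains gives |α₁ − α₂|·ΔT = P·[1/(A₁E₁) + 1/(A₂E₂)].
|α₁ − α₂|·ΔT = 5.5×10⁻⁶ × 117 = 0.0006435.
1/(A₁E₁) + 1/(A₂E₂) = 1/(1525×100×10³) + 1/(425×199×10³) = 1.838×10⁻⁸ N⁻¹.
So P = 0.0006435 / 1.838×10⁻⁸ = 35.01 kN.
σ_{nickel alloy} = P/A₂ = 35010/425 = 82.37 MPa, tensile.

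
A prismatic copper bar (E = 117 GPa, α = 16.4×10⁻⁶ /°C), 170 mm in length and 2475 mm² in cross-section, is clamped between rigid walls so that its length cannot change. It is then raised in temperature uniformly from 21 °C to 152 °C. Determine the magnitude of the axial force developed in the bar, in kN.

The ends cannot move, so σ = EαΔT = 117×10³ × 16.4×10⁻⁶ × 131 = 251.4 MPa.
Axial force P = σA = 251.4 × 2475 = 622100 N = 622.1 kN, compressive.

P ≈ 622 kN (compressive)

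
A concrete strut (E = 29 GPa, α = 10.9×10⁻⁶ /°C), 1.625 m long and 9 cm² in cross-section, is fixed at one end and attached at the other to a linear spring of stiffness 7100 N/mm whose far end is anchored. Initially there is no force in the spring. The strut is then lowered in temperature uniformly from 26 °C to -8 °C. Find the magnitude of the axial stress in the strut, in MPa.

Free thermal contraction: δ_free = αΔT L = 10.9×10⁻⁶ × 34 × 1625 = 0.6022 mm.
Let P be the tensile force in the spring. The strut extends elastically by PL/(AE) and the spring stretches by P/k; together these equal δ_free.
P [ L/(AE) + 1/k ] = δ_free → P [ 1625/(900×29×10³) + 1/(7100) ] = 0.6022.
P = 0.6022 / 0.0002031 = 2965 N.
σ = P/A = 2965/900 = 3.295 MPa.

σ ≈ 3.29 MPa (tensile)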